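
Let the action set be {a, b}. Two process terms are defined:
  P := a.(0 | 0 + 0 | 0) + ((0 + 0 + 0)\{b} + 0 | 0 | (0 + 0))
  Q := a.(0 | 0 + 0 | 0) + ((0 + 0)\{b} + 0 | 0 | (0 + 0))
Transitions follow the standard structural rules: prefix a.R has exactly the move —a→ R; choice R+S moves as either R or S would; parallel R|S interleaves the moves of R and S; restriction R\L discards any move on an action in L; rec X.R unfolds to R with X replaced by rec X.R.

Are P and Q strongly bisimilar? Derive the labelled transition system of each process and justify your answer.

P's transition system — 2 states:
  p0 = a.(0 | 0 + 0 | 0) + ((0 + 0 + 0)\{b} + 0 | 0 | (0 + 0)) has moves -a-> p1
  p1 = 0 | 0 + 0 | 0 has moves stopped
Q's transition system — 2 states:
  q0 = a.(0 | 0 + 0 | 0) + ((0 + 0)\{b} + 0 | 0 | (0 + 0)) has moves -a-> q1
  q1 = 0 | 0 + 0 | 0 has moves stopped
Partition-refinement fixed point:
  B0 = {p0, q0}
  B1 = {p1, q1}
p0 ∈ B0, q0 ∈ B0 → same block

bisimilar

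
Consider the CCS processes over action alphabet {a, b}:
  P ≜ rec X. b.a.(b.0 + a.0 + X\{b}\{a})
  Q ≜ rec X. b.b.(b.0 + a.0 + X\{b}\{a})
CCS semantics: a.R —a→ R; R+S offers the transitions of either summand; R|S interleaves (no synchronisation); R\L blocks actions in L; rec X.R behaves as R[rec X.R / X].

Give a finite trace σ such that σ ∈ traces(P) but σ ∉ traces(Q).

P's transition system — 4 states:
  p0 = rec X. b.a.(b.0 + a.0 + X\{b}\{a}) | —b→ p1
  p1 = a.(b.0 + a.0 + (rec X. b.a.(b.0 + a.0 + X\{b}\{a}))\{b}\{a}) | —a→ p2
  p2 = b.0 + a.0 + (rec X. b.a.(b.0 + a.0 + X\{b}\{a}))\{b}\{a} | —a→ p3, —b→ p3
  p3 = 0 | (no moves)
Q's transition system — 4 states:
  q0 = rec X. b.b.(b.0 + a.0 + X\{b}\{a}) | —b→ q1
  q1 = b.(b.0 + a.0 + (rec X. b.b.(b.0 + a.0 + X\{b}\{a}))\{b}\{a}) | —b→ q2
  q2 = b.0 + a.0 + (rec X. b.b.(b.0 + a.0 + X\{b}\{a}))\{b}\{a} | —a→ q3, —b→ q3
  q3 = 0 | (no moves)
Run σ = ⟨ba⟩ on P: start {p0}
  [1] b ⇒ {p1}
  [2] a ⇒ {p2}
  — P admits the full trace.
Run σ = ⟨ba⟩ on Q: start {q0}
  [1] b ⇒ {q1}
  [2] a ⇒ no successor for Q

ba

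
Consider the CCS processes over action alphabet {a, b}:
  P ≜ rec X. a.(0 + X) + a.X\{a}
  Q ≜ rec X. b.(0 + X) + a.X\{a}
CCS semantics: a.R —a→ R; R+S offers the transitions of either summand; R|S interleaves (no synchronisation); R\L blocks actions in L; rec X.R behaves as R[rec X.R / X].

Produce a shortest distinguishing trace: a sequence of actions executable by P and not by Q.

Reachable graph of P (3 states):
  u0 = rec X. a.(0 + X) + a.X\{a} ⊢ ··a··> u1, ··a··> u2
  u1 = (rec X. a.(0 + X) + a.X\{a})\{a} ⊢ deadlocked
  u2 = 0 + (rec X. a.(0 + X) + a.X\{a}) ⊢ ··a··> u1, ··a··> u2
Reachable graph of Q (4 states):
  v0 = rec X. b.(0 + X) + a.X\{a} ⊢ ··a··> v1, ··b··> v2
  v1 = (rec X. b.(0 + X) + a.X\{a})\{a} ⊢ ··b··> v3
  v2 = 0 + (rec X. b.(0 + X) + a.X\{a}) ⊢ ··a··> v1, ··b··> v2
  v3 = (0 + (rec X. b.(0 + X) + a.X\{a}))\{a} ⊢ ··b··> v3
Run σ = ⟨aa⟩ on P: start {u0}
  [1] a ⇒ {u1, u2}
  [2] a ⇒ {u1, u2}
  ✓ P
Run σ = ⟨aa⟩ on Q: start {v0}
  [1] a ⇒ {v1}
  [2] a ⇒ ∅  — Q cannot continue

aa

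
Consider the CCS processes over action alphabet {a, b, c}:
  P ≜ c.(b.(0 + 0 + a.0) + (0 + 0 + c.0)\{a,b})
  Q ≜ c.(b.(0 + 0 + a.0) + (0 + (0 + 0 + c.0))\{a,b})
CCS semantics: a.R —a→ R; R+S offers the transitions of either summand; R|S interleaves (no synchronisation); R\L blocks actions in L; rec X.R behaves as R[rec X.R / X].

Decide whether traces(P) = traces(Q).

Reachable graph of P (5 states):
  s0 = c.(b.(0 + 0 + a.0) + (0 + 0 + c.0)\{a,b}) → —c→ s1
  s1 = b.(0 + 0 + a.0) + (0 + 0 + c.0)\{a,b} → —b→ s2, —c→ s3
  s2 = 0 + 0 + a.0 → —a→ s4
  s3 = 0\{a,b} → ∅
  s4 = 0 → ∅
Reachable graph of Q (5 states):
  t0 = c.(b.(0 + 0 + a.0) + (0 + (0 + 0 + c.0))\{a,b}) → —c→ t1
  t1 = b.(0 + 0 + a.0) + (0 + (0 + 0 + c.0))\{a,b} → —b→ t2, —c→ t3
  t2 = 0 + 0 + a.0 → —a→ t4
  t3 = 0\{a,b} → ∅
  t4 = 0 → ∅
Coarsest stable partition (strong bisimilarity classes):
  B0 = {s0, t0}
  B1 = {s1, t1}
  B2 = {s2, t2}
  B3 = {s3, s4, t3, t4}
s0 ∈ B0, t0 ∈ B0 → same block
Bisimilar ⇒ trace-equivalent.

trace-equivalent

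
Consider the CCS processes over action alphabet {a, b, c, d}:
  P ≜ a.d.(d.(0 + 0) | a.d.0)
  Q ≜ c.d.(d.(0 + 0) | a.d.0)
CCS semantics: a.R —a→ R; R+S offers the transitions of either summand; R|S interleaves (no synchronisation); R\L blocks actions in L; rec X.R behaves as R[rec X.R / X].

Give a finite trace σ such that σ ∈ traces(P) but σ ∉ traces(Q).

P's transition system — 8 states:
  p0 = a.d.(d.(0 + 0) | a.d.0) has moves ··a··> p1
  p1 = d.(d.(0 + 0) | a.d.0) has moves ··d··> p2
  p2 = d.(0 + 0) | a.d.0 has moves ··a··> p3, ··d··> p4
  p3 = d.(0 + 0) | d.0 has moves ··d··> p5, ··d··> p6
  p4 = (0 + 0) | a.d.0 has moves ··a··> p5
  p5 = (0 + 0) | d.0 has moves ··d··> p7
  p6 = d.(0 + 0) | 0 has moves ··d··> p7
  p7 = (0 + 0) | 0 has moves stopped
Q's transition system — 8 states:
  q0 = c.d.(d.(0 + 0) | a.d.0) has moves ··c··> q1
  q1 = d.(d.(0 + 0) | a.d.0) has moves ··d··> q2
  q2 = d.(0 + 0) | a.d.0 has moves ··a··> q3, ··d··> q4
  q3 = d.(0 + 0) | d.0 has moves ··d··> q5, ··d··> q6
  q4 = (0 + 0) | a.d.0 has moves ··a··> q5
  q5 = (0 + 0) | d.0 has moves ··d··> q7
  q6 = d.(0 + 0) | 0 has moves ··d··> q7
  q7 = (0 + 0) | 0 has moves stopped
Trace ⟨a⟩ through P, begin at {p0}:
  after a @ step 1: {p1}
  — P admits the full trace.
Trace ⟨a⟩ through Q, begin at {q0}:
  after a @ step 1: no successor for Q

a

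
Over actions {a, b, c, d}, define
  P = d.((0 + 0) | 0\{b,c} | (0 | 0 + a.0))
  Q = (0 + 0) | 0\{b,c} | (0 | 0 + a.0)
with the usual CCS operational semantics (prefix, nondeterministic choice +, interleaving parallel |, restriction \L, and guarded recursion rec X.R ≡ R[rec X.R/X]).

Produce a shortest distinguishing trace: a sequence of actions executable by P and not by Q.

d

Reachable graph of P (3 states):
  p0 = d.((0 + 0) | 0\{b,c} | (0 | 0 + a.0)) | -d-> p1
  p1 = (0 + 0) | 0\{b,c} | (0 | 0 + a.0) | -a-> p2
  p2 = (0 + 0) | 0\{b,c} | 0 | deadlocked
Reachable graph of Q (2 states):
  q0 = (0 + 0) | 0\{b,c} | (0 | 0 + a.0) | -a-> q1
  q1 = (0 + 0) | 0\{b,c} | 0 | deadlocked
Executing d from P (initial set {p0}):
  [1] d ⇒ {p1}
  ✓ P
Executing d from Q (initial set {q0}):
  [1] d ⇒ ∅ (Q stuck)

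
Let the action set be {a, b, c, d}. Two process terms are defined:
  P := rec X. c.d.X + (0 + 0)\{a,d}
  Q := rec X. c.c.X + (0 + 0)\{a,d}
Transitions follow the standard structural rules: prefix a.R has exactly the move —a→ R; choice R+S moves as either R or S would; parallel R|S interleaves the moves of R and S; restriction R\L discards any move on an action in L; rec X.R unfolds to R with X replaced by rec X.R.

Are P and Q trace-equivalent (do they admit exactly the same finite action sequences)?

NO — witness ⟨cd⟩

P's transition system — 2 states:
  p0 = rec X. c.d.X + (0 + 0)\{a,d} ⊢ --c--▸ p1
  p1 = d.(rec X. c.d.X + (0 + 0)\{a,d}) ⊢ --d--▸ p0
Q's transition system — 2 states:
  q0 = rec X. c.c.X + (0 + 0)\{a,d} ⊢ --c--▸ q1
  q1 = c.(rec X. c.c.X + (0 + 0)\{a,d}) ⊢ --c--▸ q0
Trace ⟨cd⟩ through P, begin at {p0}:
  step 1 (c): {p1}
  step 2 (d): {p0}
  P completes σ.
Trace ⟨cd⟩ through Q, begin at {q0}:
  step 1 (c): {q1}
  step 2 (d): ∅  — Q cannot continue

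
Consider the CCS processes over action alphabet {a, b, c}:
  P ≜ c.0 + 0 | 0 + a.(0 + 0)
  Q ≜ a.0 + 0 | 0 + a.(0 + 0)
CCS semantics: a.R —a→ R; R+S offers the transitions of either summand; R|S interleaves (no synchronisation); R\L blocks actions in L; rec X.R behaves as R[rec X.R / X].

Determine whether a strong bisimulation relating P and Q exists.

P ≁ Q

P's transition system — 3 states:
  p0 = c.0 + 0 | 0 + a.(0 + 0) ⊢ =a=> p1, =c=> p2
  p1 = 0 + 0 ⊢ ∅
  p2 = 0 ⊢ ∅
Q's transition system — 3 states:
  q0 = a.0 + 0 | 0 + a.(0 + 0) ⊢ =a=> q1, =a=> q2
  q1 = 0 ⊢ ∅
  q2 = 0 + 0 ⊢ ∅
Bisimilarity quotient blocks:
  B0 = {p0}
  B1 = {p1, p2, q1, q2}
  B2 = {q0}
p0 ∈ B0, q0 ∈ B2 → different blocks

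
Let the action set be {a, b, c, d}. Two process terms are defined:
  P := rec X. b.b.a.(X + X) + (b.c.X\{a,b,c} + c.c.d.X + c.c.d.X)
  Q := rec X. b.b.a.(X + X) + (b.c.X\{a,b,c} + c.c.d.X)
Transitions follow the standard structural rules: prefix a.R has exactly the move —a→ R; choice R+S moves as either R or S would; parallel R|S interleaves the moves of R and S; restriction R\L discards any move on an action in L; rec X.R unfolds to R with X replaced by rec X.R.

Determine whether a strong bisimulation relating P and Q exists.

Reachable graph of P (8 states):
  u0 = rec X. b.b.a.(X + X) + (b.c.X\{a,b,c} + c.c.d.X + c.c.d.X) :: -b-> u1, -b-> u2, -c-> u3
  u1 = b.a.((rec X. b.b.a.(X + X) + (b.c.X\{a,b,c} + c.c.d.X + c.c.d.X)) + (rec X. b.b.a.(X + X) + (b.c.X\{a,b,c} + c.c.d.X + c.c.d.X))) :: -b-> u4
  u2 = c.(rec X. b.b.a.(X + X) + (b.c.X\{a,b,c} + c.c.d.X + c.c.d.X))\{a,b,c} :: -c-> u5
  u3 = c.d.(rec X. b.b.a.(X + X) + (b.c.X\{a,b,c} + c.c.d.X + c.c.d.X)) :: -c-> u6
  u4 = a.((rec X. b.b.a.(X + X) + (b.c.X\{a,b,c} + c.c.d.X + c.c.d.X)) + (rec X. b.b.a.(X + X) + (b.c.X\{a,b,c} + c.c.d.X + c.c.d.X))) :: -a-> u7
  u5 = (rec X. b.b.a.(X + X) + (b.c.X\{a,b,c} + c.c.d.X + c.c.d.X))\{a,b,c} :: ∅
  u6 = d.(rec X. b.b.a.(X + X) + (b.c.X\{a,b,c} + c.c.d.X + c.c.d.X)) :: -d-> u0
  u7 = (rec X. b.b.a.(X + X) + (b.c.X\{a,b,c} + c.c.d.X + c.c.d.X)) + (rec X. b.b.a.(X + X) + (b.c.X\{a,b,c} + c.c.d.X + c.c.d.X)) :: -b-> u1, -b-> u2, -c-> u3
Reachable graph of Q (8 states):
  v0 = rec X. b.b.a.(X + X) + (b.c.X\{a,b,c} + c.c.d.X) :: -b-> v1, -b-> v2, -c-> v3
  v1 = b.a.((rec X. b.b.a.(X + X) + (b.c.X\{a,b,c} + c.c.d.X)) + (rec X. b.b.a.(X + X) + (b.c.X\{a,b,c} + c.c.d.X))) :: -b-> v4
  v2 = c.(rec X. b.b.a.(X + X) + (b.c.X\{a,b,c} + c.c.d.X))\{a,b,c} :: -c-> v5
  v3 = c.d.(rec X. b.b.a.(X + X) + (b.c.X\{a,b,c} + c.c.d.X)) :: -c-> v6
  v4 = a.((rec X. b.b.a.(X + X) + (b.c.X\{a,b,c} + c.c.d.X)) + (rec X. b.b.a.(X + X) + (b.c.X\{a,b,c} + c.c.d.X))) :: -a-> v7
  v5 = (rec X. b.b.a.(X + X) + (b.c.X\{a,b,c} + c.c.d.X))\{a,b,c} :: ∅
  v6 = d.(rec X. b.b.a.(X + X) + (b.c.X\{a,b,c} + c.c.d.X)) :: -d-> v0
  v7 = (rec X. b.b.a.(X + X) + (b.c.X\{a,b,c} + c.c.d.X)) + (rec X. b.b.a.(X + X) + (b.c.X\{a,b,c} + c.c.d.X)) :: -b-> v1, -b-> v2, -c-> v3
Bisimilarity quotient blocks:
  B0 = {u0, u7, v0, v7}
  B1 = {u3, v3}
  B2 = {u6, v6}
  B3 = {u2, v2}
  B4 = {u5, v5}
  B5 = {u1, v1}
  B6 = {u4, v4}
u0 ∈ B0, v0 ∈ B0 → same block

bisimilar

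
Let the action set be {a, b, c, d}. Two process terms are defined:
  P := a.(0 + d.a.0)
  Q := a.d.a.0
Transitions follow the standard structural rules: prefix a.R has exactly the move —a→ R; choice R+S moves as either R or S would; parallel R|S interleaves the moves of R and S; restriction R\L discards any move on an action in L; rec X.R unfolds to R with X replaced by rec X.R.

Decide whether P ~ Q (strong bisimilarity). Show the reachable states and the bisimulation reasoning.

Reachable graph of P (4 states):
  s0 = a.(0 + d.a.0) → —a→ s1
  s1 = 0 + d.a.0 → —d→ s2
  s2 = a.0 → —a→ s3
  s3 = 0 → ∅
Reachable graph of Q (4 states):
  t0 = a.d.a.0 → —a→ t1
  t1 = d.a.0 → —d→ t2
  t2 = a.0 → —a→ t3
  t3 = 0 → ∅
Partition-refinement fixed point:
  B0 = {s0, t0}
  B1 = {s1, t1}
  B2 = {s2, t2}
  B3 = {s3, t3}
s0 ∈ B0, t0 ∈ B0 → same block

YES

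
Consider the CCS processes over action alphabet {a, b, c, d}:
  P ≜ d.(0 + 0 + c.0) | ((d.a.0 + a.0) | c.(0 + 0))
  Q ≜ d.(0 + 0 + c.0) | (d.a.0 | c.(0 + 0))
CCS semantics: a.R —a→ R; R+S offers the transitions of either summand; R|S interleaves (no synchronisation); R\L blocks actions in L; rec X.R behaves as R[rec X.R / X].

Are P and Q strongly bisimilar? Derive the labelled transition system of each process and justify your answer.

P's transition system — 18 states:
  u0 = d.(0 + 0 + c.0) | ((d.a.0 + a.0) | c.(0 + 0)) has moves ··a··> u1, ··c··> u2, ··d··> u3, ··d··> u4
  u1 = d.(0 + 0 + c.0) | (0 | c.(0 + 0)) has moves ··c··> u5, ··d··> u6
  u2 = d.(0 + 0 + c.0) | ((d.a.0 + a.0) | (0 + 0)) has moves ··a··> u5, ··d··> u7, ··d··> u8
  u3 = (0 + 0 + c.0) | ((d.a.0 + a.0) | c.(0 + 0)) has moves ··a··> u6, ··c··> u7, ··c··> u9, ··d··> u10
  u4 = d.(0 + 0 + c.0) | (a.0 | c.(0 + 0)) has moves ··a··> u1, ··c··> u8, ··d··> u10
  u5 = d.(0 + 0 + c.0) | (0 | (0 + 0)) has moves ··d··> u11
  u6 = (0 + 0 + c.0) | (0 | c.(0 + 0)) has moves ··c··> u11, ··c··> u12
  u7 = (0 + 0 + c.0) | ((d.a.0 + a.0) | (0 + 0)) has moves ··a··> u11, ··c··> u13, ··d··> u14
  u8 = d.(0 + 0 + c.0) | (a.0 | (0 + 0)) has moves ··a··> u5, ··d··> u14
  u9 = 0 | ((d.a.0 + a.0) | c.(0 + 0)) has moves ··a··> u12, ··c··> u13, ··d··> u15
  u10 = (0 + 0 + c.0) | (a.0 | c.(0 + 0)) has moves ··a··> u6, ··c··> u14, ··c··> u15
  u11 = (0 + 0 + c.0) | (0 | (0 + 0)) has moves ··c··> u16
  u12 = 0 | (0 | c.(0 + 0)) has moves ··c··> u16
  u13 = 0 | ((d.a.0 + a.0) | (0 + 0)) has moves ··a··> u16, ··d··> u17
  u14 = (0 + 0 + c.0) | (a.0 | (0 + 0)) has moves ··a··> u11, ··c··> u17
  u15 = 0 | (a.0 | c.(0 + 0)) has moves ··a··> u12, ··c··> u17
  u16 = 0 | (0 | (0 + 0)) has moves ·
  u17 = 0 | (a.0 | (0 + 0)) has moves ··a··> u16
Q's transition system — 18 states:
  v0 = d.(0 + 0 + c.0) | (d.a.0 | c.(0 + 0)) has moves ··c··> v1, ··d··> v2, ··d··> v3
  v1 = d.(0 + 0 + c.0) | (d.a.0 | (0 + 0)) has moves ··d··> v4, ··d··> v5
  v2 = (0 + 0 + c.0) | (d.a.0 | c.(0 + 0)) has moves ··c··> v4, ··c··> v6, ··d··> v7
  v3 = d.(0 + 0 + c.0) | (a.0 | c.(0 + 0)) has moves ··a··> v8, ··c··> v5, ··d··> v7
  v4 = (0 + 0 + c.0) | (d.a.0 | (0 + 0)) has moves ··c··> v9, ··d··> v10
  v5 = d.(0 + 0 + c.0) | (a.0 | (0 + 0)) has moves ··a··> v11, ··d··> v10
  v6 = 0 | (d.a.0 | c.(0 + 0)) has moves ··c··> v9, ··d··> v12
  v7 = (0 + 0 + c.0) | (a.0 | c.(0 + 0)) has moves ··a··> v13, ··c··> v10, ··c··> v12
  v8 = d.(0 + 0 + c.0) | (0 | c.(0 + 0)) has moves ··c··> v11, ··d··> v13
  v9 = 0 | (d.a.0 | (0 + 0)) has moves ··d··> v14
  v10 = (0 + 0 + c.0) | (a.0 | (0 + 0)) has moves ··a··> v15, ··c··> v14
  v11 = d.(0 + 0 + c.0) | (0 | (0 + 0)) has moves ··d··> v15
  v12 = 0 | (a.0 | c.(0 + 0)) has moves ··a··> v16, ··c··> v14
  v13 = (0 + 0 + c.0) | (0 | c.(0 + 0)) has moves ··c··> v15, ··c··> v16
  v14 = 0 | (a.0 | (0 + 0)) has moves ··a··> v17
  v15 = (0 + 0 + c.0) | (0 | (0 + 0)) has moves ··c··> v17
  v16 = 0 | (0 | c.(0 + 0)) has moves ··c··> v17
  v17 = 0 | (0 | (0 + 0)) has moves ·
Partition-refinement fixed point:
  B0 = {u0}
  B1 = {u2}
  B2 = {u8, v5}
  B3 = {u5, v11}
  B4 = {u11, u12, v15, v16}
  B5 = {u16, v17}
  B6 = {u14, u15, v10, v12}
  B7 = {u17, v14}
  B8 = {u7, u9}
  B9 = {u13}
  B10 = {u1, v8}
  B11 = {u6, v13}
  B12 = {u4, v3}
  B13 = {u10, v7}
  B14 = {u3}
  B15 = {v0}
  B16 = {v1}
  B17 = {v4, v6}
  B18 = {v9}
  B19 = {v2}
u0 ∈ B0, v0 ∈ B15 → different blocks

NO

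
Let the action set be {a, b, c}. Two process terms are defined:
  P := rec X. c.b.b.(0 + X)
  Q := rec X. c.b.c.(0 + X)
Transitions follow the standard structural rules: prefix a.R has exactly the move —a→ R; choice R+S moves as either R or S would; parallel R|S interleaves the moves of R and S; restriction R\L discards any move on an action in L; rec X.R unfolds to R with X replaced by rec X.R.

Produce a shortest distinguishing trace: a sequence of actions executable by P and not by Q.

LTS(P): 4 reachable states
  m0 = rec X. c.b.b.(0 + X) :: --c--▸ m1
  m1 = b.b.(0 + (rec X. c.b.b.(0 + X))) :: --b--▸ m2
  m2 = b.(0 + (rec X. c.b.b.(0 + X))) :: --b--▸ m3
  m3 = 0 + (rec X. c.b.b.(0 + X)) :: --c--▸ m1
LTS(Q): 4 reachable states
  n0 = rec X. c.b.c.(0 + X) :: --c--▸ n1
  n1 = b.c.(0 + (rec X. c.b.c.(0 + X))) :: --b--▸ n2
  n2 = c.(0 + (rec X. c.b.c.(0 + X))) :: --c--▸ n3
  n3 = 0 + (rec X. c.b.c.(0 + X)) :: --c--▸ n1
Executing cbb from P (initial set {m0}):
  step 1 (c): {m1}
  step 2 (b): {m2}
  step 3 (b): {m3}
  P completes σ.
Executing cbb from Q (initial set {n0}):
  step 1 (c): {n1}
  step 2 (b): {n2}
  step 3 (b): ∅ (Q stuck)

cbb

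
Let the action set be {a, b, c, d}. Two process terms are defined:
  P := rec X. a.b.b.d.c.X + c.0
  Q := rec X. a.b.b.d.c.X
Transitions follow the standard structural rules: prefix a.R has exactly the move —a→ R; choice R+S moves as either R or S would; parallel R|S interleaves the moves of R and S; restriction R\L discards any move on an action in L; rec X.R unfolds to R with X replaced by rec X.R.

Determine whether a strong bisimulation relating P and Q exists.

P ≁ Q

Reachable graph of P (6 states):
  u0 = rec X. a.b.b.d.c.X + c.0 → -a-> u1, -c-> u2
  u1 = b.b.d.c.(rec X. a.b.b.d.c.X + c.0) → -b-> u3
  u2 = 0 → (no moves)
  u3 = b.d.c.(rec X. a.b.b.d.c.X + c.0) → -b-> u4
  u4 = d.c.(rec X. a.b.b.d.c.X + c.0) → -d-> u5
  u5 = c.(rec X. a.b.b.d.c.X + c.0) → -c-> u0
Reachable graph of Q (5 states):
  v0 = rec X. a.b.b.d.c.X → -a-> v1
  v1 = b.b.d.c.(rec X. a.b.b.d.c.X) → -b-> v2
  v2 = b.d.c.(rec X. a.b.b.d.c.X) → -b-> v3
  v3 = d.c.(rec X. a.b.b.d.c.X) → -d-> v4
  v4 = c.(rec X. a.b.b.d.c.X) → -c-> v0
Coarsest stable partition (strong bisimilarity classes):
  B0 = {u0}
  B1 = {u1}
  B2 = {u3}
  B3 = {u4}
  B4 = {u5}
  B5 = {u2}
  B6 = {v0}
  B7 = {v1}
  B8 = {v2}
  B9 = {v3}
  B10 = {v4}
u0 ∈ B0, v0 ∈ B6 → different blocks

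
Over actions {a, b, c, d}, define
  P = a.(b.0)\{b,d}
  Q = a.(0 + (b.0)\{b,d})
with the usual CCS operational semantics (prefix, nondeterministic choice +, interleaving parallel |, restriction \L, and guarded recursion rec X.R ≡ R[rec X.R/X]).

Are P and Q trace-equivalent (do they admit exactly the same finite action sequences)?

trace-equivalent

Reachable graph of P (2 states):
  u0 = a.(b.0)\{b,d} has moves --a--▸ u1
  u1 = (b.0)\{b,d} has moves ·
Reachable graph of Q (2 states):
  v0 = a.(0 + (b.0)\{b,d}) has moves --a--▸ v1
  v1 = 0 + (b.0)\{b,d} has moves ·
Bisimilarity quotient blocks:
  B0 = {u0, v0}
  B1 = {u1, v1}
u0 ∈ B0, v0 ∈ B0 → same block
Bisimilar ⇒ trace-equivalent.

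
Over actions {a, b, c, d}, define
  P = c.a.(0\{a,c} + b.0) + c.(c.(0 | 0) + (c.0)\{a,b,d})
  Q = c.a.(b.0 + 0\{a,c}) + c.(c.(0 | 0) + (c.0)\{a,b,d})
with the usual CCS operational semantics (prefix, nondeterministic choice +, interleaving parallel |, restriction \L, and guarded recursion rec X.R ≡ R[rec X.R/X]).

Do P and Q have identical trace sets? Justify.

trace-equivalent

Reachable graph of P (7 states):
  p0 = c.a.(0\{a,c} + b.0) + c.(c.(0 | 0) + (c.0)\{a,b,d}) has moves --c--▸ p1, --c--▸ p2
  p1 = a.(0\{a,c} + b.0) has moves --a--▸ p3
  p2 = c.(0 | 0) + (c.0)\{a,b,d} has moves --c--▸ p4, --c--▸ p5
  p3 = 0\{a,c} + b.0 has moves --b--▸ p6
  p4 = 0 | 0 has moves ·
  p5 = 0\{a,b,d} has moves ·
  p6 = 0 has moves ·
Reachable graph of Q (7 states):
  q0 = c.a.(b.0 + 0\{a,c}) + c.(c.(0 | 0) + (c.0)\{a,b,d}) has moves --c--▸ q1, --c--▸ q2
  q1 = a.(b.0 + 0\{a,c}) has moves --a--▸ q3
  q2 = c.(0 | 0) + (c.0)\{a,b,d} has moves --c--▸ q4, --c--▸ q5
  q3 = b.0 + 0\{a,c} has moves --b--▸ q6
  q4 = 0 | 0 has moves ·
  q5 = 0\{a,b,d} has moves ·
  q6 = 0 has moves ·
Bisimilarity quotient blocks:
  B0 = {p0, q0}
  B1 = {p1, q1}
  B2 = {p3, q3}
  B3 = {p4, p5, p6, q4, q5, q6}
  B4 = {p2, q2}
p0 ∈ B0, q0 ∈ B0 → same block
Bisimilar ⇒ trace-equivalent.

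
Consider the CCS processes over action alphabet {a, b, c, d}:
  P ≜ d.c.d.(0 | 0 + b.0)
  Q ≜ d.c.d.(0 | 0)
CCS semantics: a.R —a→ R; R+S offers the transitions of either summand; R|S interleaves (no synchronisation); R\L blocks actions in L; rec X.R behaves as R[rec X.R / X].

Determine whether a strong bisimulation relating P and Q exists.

Reachable graph of P (5 states):
  u0 = d.c.d.(0 | 0 + b.0) → --d--▸ u1
  u1 = c.d.(0 | 0 + b.0) → --c--▸ u2
  u2 = d.(0 | 0 + b.0) → --d--▸ u3
  u3 = 0 | 0 + b.0 → --b--▸ u4
  u4 = 0 → ∅
Reachable graph of Q (4 states):
  v0 = d.c.d.(0 | 0) → --d--▸ v1
  v1 = c.d.(0 | 0) → --c--▸ v2
  v2 = d.(0 | 0) → --d--▸ v3
  v3 = 0 | 0 → ∅
Bisimilarity quotient blocks:
  B0 = {u0}
  B1 = {u1}
  B2 = {u2}
  B3 = {u3}
  B4 = {u4, v3}
  B5 = {v0}
  B6 = {v1}
  B7 = {v2}
u0 ∈ B0, v0 ∈ B5 → different blocks

P ≁ Q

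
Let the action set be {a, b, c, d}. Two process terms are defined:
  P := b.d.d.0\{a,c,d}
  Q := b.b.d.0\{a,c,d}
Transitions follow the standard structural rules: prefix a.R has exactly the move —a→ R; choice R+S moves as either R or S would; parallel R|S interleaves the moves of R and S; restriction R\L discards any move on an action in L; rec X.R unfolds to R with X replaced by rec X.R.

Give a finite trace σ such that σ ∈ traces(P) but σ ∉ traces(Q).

P's transition system — 4 states:
  u0 = b.d.d.0\{a,c,d} :: -b-> u1
  u1 = d.d.0\{a,c,d} :: -d-> u2
  u2 = d.0\{a,c,d} :: -d-> u3
  u3 = 0\{a,c,d} :: ∅
Q's transition system — 4 states:
  v0 = b.b.d.0\{a,c,d} :: -b-> v1
  v1 = b.d.0\{a,c,d} :: -b-> v2
  v2 = d.0\{a,c,d} :: -d-> v3
  v3 = 0\{a,c,d} :: ∅
Run σ = ⟨bd⟩ on P: start {u0}
  [1] b ⇒ {u1}
  [2] d ⇒ {u2}
  P completes σ.
Run σ = ⟨bd⟩ on Q: start {v0}
  [1] b ⇒ {v1}
  [2] d ⇒ ∅  — Q cannot continue

bd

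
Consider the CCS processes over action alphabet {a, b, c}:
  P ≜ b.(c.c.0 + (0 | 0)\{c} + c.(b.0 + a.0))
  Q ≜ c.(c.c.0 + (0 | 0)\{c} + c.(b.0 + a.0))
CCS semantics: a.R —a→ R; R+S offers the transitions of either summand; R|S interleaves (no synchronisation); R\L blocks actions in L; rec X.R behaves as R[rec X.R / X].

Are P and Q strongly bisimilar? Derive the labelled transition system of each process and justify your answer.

NO

P's transition system — 5 states:
  m0 = b.(c.c.0 + (0 | 0)\{c} + c.(b.0 + a.0)) ⊢ —b→ m1
  m1 = c.c.0 + (0 | 0)\{c} + c.(b.0 + a.0) ⊢ —c→ m2, —c→ m3
  m2 = b.0 + a.0 ⊢ —a→ m4, —b→ m4
  m3 = c.0 ⊢ —c→ m4
  m4 = 0 ⊢ (no moves)
Q's transition system — 5 states:
  n0 = c.(c.c.0 + (0 | 0)\{c} + c.(b.0 + a.0)) ⊢ —c→ n1
  n1 = c.c.0 + (0 | 0)\{c} + c.(b.0 + a.0) ⊢ —c→ n2, —c→ n3
  n2 = b.0 + a.0 ⊢ —a→ n4, —b→ n4
  n3 = c.0 ⊢ —c→ n4
  n4 = 0 ⊢ (no moves)
Partition-refinement fixed point:
  B0 = {m0}
  B1 = {m1, n1}
  B2 = {m2, n2}
  B3 = {m4, n4}
  B4 = {m3, n3}
  B5 = {n0}
m0 ∈ B0, n0 ∈ B5 → different blocks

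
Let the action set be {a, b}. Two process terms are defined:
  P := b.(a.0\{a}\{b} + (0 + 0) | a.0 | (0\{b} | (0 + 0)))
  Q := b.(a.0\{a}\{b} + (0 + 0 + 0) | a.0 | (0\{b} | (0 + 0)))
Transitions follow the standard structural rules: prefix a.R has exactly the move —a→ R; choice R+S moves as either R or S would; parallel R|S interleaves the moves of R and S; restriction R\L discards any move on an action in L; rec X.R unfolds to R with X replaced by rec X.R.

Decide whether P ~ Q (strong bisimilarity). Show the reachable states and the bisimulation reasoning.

Reachable graph of P (4 states):
  s0 = b.(a.0\{a}\{b} + (0 + 0) | a.0 | (0\{b} | (0 + 0))) has moves --b--▸ s1
  s1 = a.0\{a}\{b} + (0 + 0) | a.0 | (0\{b} | (0 + 0)) has moves --a--▸ s2, --a--▸ s3
  s2 = (0 + 0) | 0 | (0\{b} | (0 + 0)) has moves stopped
  s3 = 0\{a}\{b} has moves stopped
Reachable graph of Q (4 states):
  t0 = b.(a.0\{a}\{b} + (0 + 0 + 0) | a.0 | (0\{b} | (0 + 0))) has moves --b--▸ t1
  t1 = a.0\{a}\{b} + (0 + 0 + 0) | a.0 | (0\{b} | (0 + 0)) has moves --a--▸ t2, --a--▸ t3
  t2 = (0 + 0 + 0) | 0 | (0\{b} | (0 + 0)) has moves stopped
  t3 = 0\{a}\{b} has moves stopped
Partition-refinement fixed point:
  B0 = {s0, t0}
  B1 = {s1, t1}
  B2 = {s2, s3, t2, t3}
s0 ∈ B0, t0 ∈ B0 → same block

YES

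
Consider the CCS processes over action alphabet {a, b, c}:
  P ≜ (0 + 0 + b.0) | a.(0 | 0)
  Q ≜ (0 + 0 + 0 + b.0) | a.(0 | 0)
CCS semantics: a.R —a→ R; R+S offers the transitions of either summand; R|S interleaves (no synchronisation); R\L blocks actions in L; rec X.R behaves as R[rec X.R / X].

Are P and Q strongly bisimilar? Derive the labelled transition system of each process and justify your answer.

P ~ Q

P's transition system — 4 states:
  m0 = (0 + 0 + b.0) | a.(0 | 0) has moves =a=> m1, =b=> m2
  m1 = (0 + 0 + b.0) | (0 | 0) has moves =b=> m3
  m2 = 0 | a.(0 | 0) has moves =a=> m3
  m3 = 0 | (0 | 0) has moves (no moves)
Q's transition system — 4 states:
  n0 = (0 + 0 + 0 + b.0) | a.(0 | 0) has moves =a=> n1, =b=> n2
  n1 = (0 + 0 + 0 + b.0) | (0 | 0) has moves =b=> n3
  n2 = 0 | a.(0 | 0) has moves =a=> n3
  n3 = 0 | (0 | 0) has moves (no moves)
Partition-refinement fixed point:
  B0 = {m0, n0}
  B1 = {m1, n1}
  B2 = {m3, n3}
  B3 = {m2, n2}
m0 ∈ B0, n0 ∈ B0 → same block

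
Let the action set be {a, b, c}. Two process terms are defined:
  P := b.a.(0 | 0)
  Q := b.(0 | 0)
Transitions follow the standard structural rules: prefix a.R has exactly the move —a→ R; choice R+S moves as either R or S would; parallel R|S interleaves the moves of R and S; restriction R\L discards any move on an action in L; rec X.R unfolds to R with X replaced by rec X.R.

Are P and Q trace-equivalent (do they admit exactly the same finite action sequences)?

trace-distinct — witness ⟨ba⟩

LTS(P): 3 reachable states
  m0 = b.a.(0 | 0) :: -b-> m1
  m1 = a.(0 | 0) :: -a-> m2
  m2 = 0 | 0 :: stopped
LTS(Q): 2 reachable states
  n0 = b.(0 | 0) :: -b-> n1
  n1 = 0 | 0 :: stopped
Executing ba from P (initial set {m0}):
  after b @ step 1: {m1}
  after a @ step 2: {m2}
  ✓ P
Executing ba from Q (initial set {n0}):
  after b @ step 1: {n1}
  after a @ step 2: no successor for Q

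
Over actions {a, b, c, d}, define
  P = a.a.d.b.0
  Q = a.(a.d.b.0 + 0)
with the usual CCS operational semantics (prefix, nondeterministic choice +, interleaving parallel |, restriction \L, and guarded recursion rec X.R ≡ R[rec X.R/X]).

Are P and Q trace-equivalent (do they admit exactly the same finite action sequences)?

Reachable graph of P (5 states):
  s0 = a.a.d.b.0 → --a--▸ s1
  s1 = a.d.b.0 → --a--▸ s2
  s2 = d.b.0 → --d--▸ s3
  s3 = b.0 → --b--▸ s4
  s4 = 0 → stopped
Reachable graph of Q (5 states):
  t0 = a.(a.d.b.0 + 0) → --a--▸ t1
  t1 = a.d.b.0 + 0 → --a--▸ t2
  t2 = d.b.0 → --d--▸ t3
  t3 = b.0 → --b--▸ t4
  t4 = 0 → stopped
Coarsest stable partition (strong bisimilarity classes):
  B0 = {s0, t0}
  B1 = {s1, t1}
  B2 = {s2, t2}
  B3 = {s3, t3}
  B4 = {s4, t4}
s0 ∈ B0, t0 ∈ B0 → same block
Bisimilar ⇒ trace-equivalent.

traces(P) = traces(Q)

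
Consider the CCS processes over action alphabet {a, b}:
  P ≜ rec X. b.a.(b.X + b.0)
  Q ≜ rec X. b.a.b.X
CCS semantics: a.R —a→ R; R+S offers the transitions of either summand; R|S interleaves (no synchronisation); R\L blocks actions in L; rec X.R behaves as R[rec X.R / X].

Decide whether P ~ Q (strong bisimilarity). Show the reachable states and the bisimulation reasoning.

LTS(P): 4 reachable states
  s0 = rec X. b.a.(b.X + b.0) has moves ··b··> s1
  s1 = a.(b.(rec X. b.a.(b.X + b.0)) + b.0) has moves ··a··> s2
  s2 = b.(rec X. b.a.(b.X + b.0)) + b.0 has moves ··b··> s0, ··b··> s3
  s3 = 0 has moves (no moves)
LTS(Q): 3 reachable states
  t0 = rec X. b.a.b.X has moves ··b··> t1
  t1 = a.b.(rec X. b.a.b.X) has moves ··a··> t2
  t2 = b.(rec X. b.a.b.X) has moves ··b··> t0
Coarsest stable partition (strong bisimilarity classes):
  B0 = {s0}
  B1 = {s1}
  B2 = {s2}
  B3 = {s3}
  B4 = {t0}
  B5 = {t1}
  B6 = {t2}
s0 ∈ B0, t0 ∈ B4 → different blocks

not bisimilar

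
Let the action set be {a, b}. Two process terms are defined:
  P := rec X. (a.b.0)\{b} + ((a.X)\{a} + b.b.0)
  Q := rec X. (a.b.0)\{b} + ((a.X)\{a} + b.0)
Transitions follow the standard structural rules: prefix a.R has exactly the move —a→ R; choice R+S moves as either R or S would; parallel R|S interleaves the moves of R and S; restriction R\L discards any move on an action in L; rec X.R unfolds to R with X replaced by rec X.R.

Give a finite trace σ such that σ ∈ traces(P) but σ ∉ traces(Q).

bb

Reachable graph of P (4 states):
  s0 = rec X. (a.b.0)\{b} + ((a.X)\{a} + b.b.0) ⊢ --a--▸ s1, --b--▸ s2
  s1 = (b.0)\{b} ⊢ stopped
  s2 = b.0 ⊢ --b--▸ s3
  s3 = 0 ⊢ stopped
Reachable graph of Q (3 states):
  t0 = rec X. (a.b.0)\{b} + ((a.X)\{a} + b.0) ⊢ --a--▸ t1, --b--▸ t2
  t1 = (b.0)\{b} ⊢ stopped
  t2 = 0 ⊢ stopped
Trace ⟨bb⟩ through P, begin at {s0}:
  [1] b ⇒ {s2}
  [2] b ⇒ {s3}
  — P admits the full trace.
Trace ⟨bb⟩ through Q, begin at {t0}:
  [1] b ⇒ {t2}
  [2] b ⇒ ∅ (Q stuck)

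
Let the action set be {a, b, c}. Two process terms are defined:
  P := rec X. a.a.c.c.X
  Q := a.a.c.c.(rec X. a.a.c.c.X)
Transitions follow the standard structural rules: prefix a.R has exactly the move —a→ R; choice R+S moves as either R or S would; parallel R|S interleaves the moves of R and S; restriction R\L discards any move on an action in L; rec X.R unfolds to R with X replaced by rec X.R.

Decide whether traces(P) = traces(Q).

P's transition system — 4 states:
  s0 = rec X. a.a.c.c.X → --a--▸ s1
  s1 = a.c.c.(rec X. a.a.c.c.X) → --a--▸ s2
  s2 = c.c.(rec X. a.a.c.c.X) → --c--▸ s3
  s3 = c.(rec X. a.a.c.c.X) → --c--▸ s0
Q's transition system — 5 states:
  t0 = a.a.c.c.(rec X. a.a.c.c.X) → --a--▸ t1
  t1 = a.c.c.(rec X. a.a.c.c.X) → --a--▸ t2
  t2 = c.c.(rec X. a.a.c.c.X) → --c--▸ t3
  t3 = c.(rec X. a.a.c.c.X) → --c--▸ t4
  t4 = rec X. a.a.c.c.X → --a--▸ t1
Bisimilarity quotient blocks:
  B0 = {s0, t0, t4}
  B1 = {s1, t1}
  B2 = {s2, t2}
  B3 = {s3, t3}
s0 ∈ B0, t0 ∈ B0 → same block
Bisimilar ⇒ trace-equivalent.

YES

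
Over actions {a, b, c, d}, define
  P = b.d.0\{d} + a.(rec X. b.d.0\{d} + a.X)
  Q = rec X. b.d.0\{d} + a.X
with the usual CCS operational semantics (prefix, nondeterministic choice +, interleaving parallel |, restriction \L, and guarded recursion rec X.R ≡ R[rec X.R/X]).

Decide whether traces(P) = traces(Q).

traces(P) = traces(Q)

Reachable graph of P (4 states):
  m0 = b.d.0\{d} + a.(rec X. b.d.0\{d} + a.X) :: --a--▸ m1, --b--▸ m2
  m1 = rec X. b.d.0\{d} + a.X :: --a--▸ m1, --b--▸ m2
  m2 = d.0\{d} :: --d--▸ m3
  m3 = 0\{d} :: stopped
Reachable graph of Q (3 states):
  n0 = rec X. b.d.0\{d} + a.X :: --a--▸ n0, --b--▸ n1
  n1 = d.0\{d} :: --d--▸ n2
  n2 = 0\{d} :: stopped
Bisimilarity quotient blocks:
  B0 = {m0, m1, n0}
  B1 = {m2, n1}
  B2 = {m3, n2}
m0 ∈ B0, n0 ∈ B0 → same block
Bisimilar ⇒ trace-equivalent.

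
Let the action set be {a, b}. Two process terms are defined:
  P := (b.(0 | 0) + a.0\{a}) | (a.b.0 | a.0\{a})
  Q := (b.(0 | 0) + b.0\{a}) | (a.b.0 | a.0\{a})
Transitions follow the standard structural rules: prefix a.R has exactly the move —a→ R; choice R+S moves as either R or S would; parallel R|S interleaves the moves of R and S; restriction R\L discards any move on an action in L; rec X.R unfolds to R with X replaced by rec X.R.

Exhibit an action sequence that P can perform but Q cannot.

aaa

LTS(P): 18 reachable states
  p0 = (b.(0 | 0) + a.0\{a}) | (a.b.0 | a.0\{a}) | —a→ p1, —a→ p2, —a→ p3, —b→ p4
  p1 = (b.(0 | 0) + a.0\{a}) | (a.b.0 | 0\{a}) | —a→ p5, —a→ p6, —b→ p7
  p2 = (b.(0 | 0) + a.0\{a}) | (b.0 | a.0\{a}) | —a→ p5, —a→ p8, —b→ p10, —b→ p9
  p3 = 0\{a} | (a.b.0 | a.0\{a}) | —a→ p6, —a→ p8
  p4 = 0 | 0 | (a.b.0 | a.0\{a}) | —a→ p10, —a→ p7
  p5 = (b.(0 | 0) + a.0\{a}) | (b.0 | 0\{a}) | —a→ p11, —b→ p12, —b→ p13
  p6 = 0\{a} | (a.b.0 | 0\{a}) | —a→ p11
  p7 = 0 | 0 | (a.b.0 | 0\{a}) | —a→ p13
  p8 = 0\{a} | (b.0 | a.0\{a}) | —a→ p11, —b→ p14
  p9 = (b.(0 | 0) + a.0\{a}) | (0 | a.0\{a}) | —a→ p12, —a→ p14, —b→ p15
  p10 = 0 | 0 | (b.0 | a.0\{a}) | —a→ p13, —b→ p15
  p11 = 0\{a} | (b.0 | 0\{a}) | —b→ p16
  p12 = (b.(0 | 0) + a.0\{a}) | (0 | 0\{a}) | —a→ p16, —b→ p17
  p13 = 0 | 0 | (b.0 | 0\{a}) | —b→ p17
  p14 = 0\{a} | (0 | a.0\{a}) | —a→ p16
  p15 = 0 | 0 | (0 | a.0\{a}) | —a→ p17
  p16 = 0\{a} | (0 | 0\{a}) | ·
  p17 = 0 | 0 | (0 | 0\{a}) | ·
LTS(Q): 18 reachable states
  q0 = (b.(0 | 0) + b.0\{a}) | (a.b.0 | a.0\{a}) | —a→ q1, —a→ q2, —b→ q3, —b→ q4
  q1 = (b.(0 | 0) + b.0\{a}) | (a.b.0 | 0\{a}) | —a→ q5, —b→ q6, —b→ q7
  q2 = (b.(0 | 0) + b.0\{a}) | (b.0 | a.0\{a}) | —a→ q5, —b→ q10, —b→ q8, —b→ q9
  q3 = 0 | 0 | (a.b.0 | a.0\{a}) | —a→ q6, —a→ q9
  q4 = 0\{a} | (a.b.0 | a.0\{a}) | —a→ q10, —a→ q7
  q5 = (b.(0 | 0) + b.0\{a}) | (b.0 | 0\{a}) | —b→ q11, —b→ q12, —b→ q13
  q6 = 0 | 0 | (a.b.0 | 0\{a}) | —a→ q12
  q7 = 0\{a} | (a.b.0 | 0\{a}) | —a→ q13
  q8 = (b.(0 | 0) + b.0\{a}) | (0 | a.0\{a}) | —a→ q11, —b→ q14, —b→ q15
  q9 = 0 | 0 | (b.0 | a.0\{a}) | —a→ q12, —b→ q14
  q10 = 0\{a} | (b.0 | a.0\{a}) | —a→ q13, —b→ q15
  q11 = (b.(0 | 0) + b.0\{a}) | (0 | 0\{a}) | —b→ q16, —b→ q17
  q12 = 0 | 0 | (b.0 | 0\{a}) | —b→ q16
  q13 = 0\{a} | (b.0 | 0\{a}) | —b→ q17
  q14 = 0 | 0 | (0 | a.0\{a}) | —a→ q16
  q15 = 0\{a} | (0 | a.0\{a}) | —a→ q17
  q16 = 0 | 0 | (0 | 0\{a}) | ·
  q17 = 0\{a} | (0 | 0\{a}) | ·
Executing aaa from P (initial set {p0}):
  step 1 (a): {p1, p2, p3}
  step 2 (a): {p5, p6, p8}
  step 3 (a): {p11}
  P completes σ.
Executing aaa from Q (initial set {q0}):
  step 1 (a): {q1, q2}
  step 2 (a): {q5}
  step 3 (a): ∅  — Q cannot continue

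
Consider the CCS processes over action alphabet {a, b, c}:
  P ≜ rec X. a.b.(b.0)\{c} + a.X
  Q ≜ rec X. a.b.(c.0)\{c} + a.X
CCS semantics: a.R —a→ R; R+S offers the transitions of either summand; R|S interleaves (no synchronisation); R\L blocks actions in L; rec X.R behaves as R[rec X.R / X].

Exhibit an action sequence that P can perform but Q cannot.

Reachable graph of P (4 states):
  s0 = rec X. a.b.(b.0)\{c} + a.X has moves ··a··> s0, ··a··> s1
  s1 = b.(b.0)\{c} has moves ··b··> s2
  s2 = (b.0)\{c} has moves ··b··> s3
  s3 = 0\{c} has moves ·
Reachable graph of Q (3 states):
  t0 = rec X. a.b.(c.0)\{c} + a.X has moves ··a··> t0, ··a··> t1
  t1 = b.(c.0)\{c} has moves ··b··> t2
  t2 = (c.0)\{c} has moves ·
Trace ⟨abb⟩ through P, begin at {s0}:
  [1] a ⇒ {s0, s1}
  [2] b ⇒ {s2}
  [3] b ⇒ {s3}
  ✓ P
Trace ⟨abb⟩ through Q, begin at {t0}:
  [1] a ⇒ {t0, t1}
  [2] b ⇒ {t2}
  [3] b ⇒ ∅ (Q stuck)

abb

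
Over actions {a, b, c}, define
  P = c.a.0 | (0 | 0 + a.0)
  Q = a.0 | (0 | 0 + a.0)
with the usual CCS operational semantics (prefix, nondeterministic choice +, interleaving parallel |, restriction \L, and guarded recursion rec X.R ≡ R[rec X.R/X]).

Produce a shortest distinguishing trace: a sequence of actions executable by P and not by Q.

c

P's transition system — 6 states:
  u0 = c.a.0 | (0 | 0 + a.0) has moves -a-> u1, -c-> u2
  u1 = c.a.0 | 0 has moves -c-> u3
  u2 = a.0 | (0 | 0 + a.0) has moves -a-> u3, -a-> u4
  u3 = a.0 | 0 has moves -a-> u5
  u4 = 0 | (0 | 0 + a.0) has moves -a-> u5
  u5 = 0 | 0 has moves (no moves)
Q's transition system — 4 states:
  v0 = a.0 | (0 | 0 + a.0) has moves -a-> v1, -a-> v2
  v1 = 0 | (0 | 0 + a.0) has moves -a-> v3
  v2 = a.0 | 0 has moves -a-> v3
  v3 = 0 | 0 has moves (no moves)
Run σ = ⟨c⟩ on P: start {u0}
  step 1 (c): {u2}
  P completes σ.
Run σ = ⟨c⟩ on Q: start {v0}
  step 1 (c): no successor for Q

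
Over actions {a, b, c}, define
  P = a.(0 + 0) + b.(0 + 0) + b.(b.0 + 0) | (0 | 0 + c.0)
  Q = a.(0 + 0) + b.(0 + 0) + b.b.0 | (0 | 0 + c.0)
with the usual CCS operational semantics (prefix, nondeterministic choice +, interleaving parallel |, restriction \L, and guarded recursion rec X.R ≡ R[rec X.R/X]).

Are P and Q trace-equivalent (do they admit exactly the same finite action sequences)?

traces(P) = traces(Q)

Reachable graph of P (7 states):
  p0 = a.(0 + 0) + b.(0 + 0) + b.(b.0 + 0) | (0 | 0 + c.0) ⊢ =a=> p1, =b=> p1, =b=> p2, =c=> p3
  p1 = 0 + 0 ⊢ ·
  p2 = (b.0 + 0) | (0 | 0 + c.0) ⊢ =b=> p4, =c=> p5
  p3 = b.(b.0 + 0) | 0 ⊢ =b=> p5
  p4 = 0 | (0 | 0 + c.0) ⊢ =c=> p6
  p5 = (b.0 + 0) | 0 ⊢ =b=> p6
  p6 = 0 | 0 ⊢ ·
Reachable graph of Q (7 states):
  q0 = a.(0 + 0) + b.(0 + 0) + b.b.0 | (0 | 0 + c.0) ⊢ =a=> q1, =b=> q1, =b=> q2, =c=> q3
  q1 = 0 + 0 ⊢ ·
  q2 = b.0 | (0 | 0 + c.0) ⊢ =b=> q4, =c=> q5
  q3 = b.b.0 | 0 ⊢ =b=> q5
  q4 = 0 | (0 | 0 + c.0) ⊢ =c=> q6
  q5 = b.0 | 0 ⊢ =b=> q6
  q6 = 0 | 0 ⊢ ·
Partition-refinement fixed point:
  B0 = {p0, q0}
  B1 = {p1, p6, q1, q6}
  B2 = {p3, q3}
  B3 = {p5, q5}
  B4 = {p2, q2}
  B5 = {p4, q4}
p0 ∈ B0, q0 ∈ B0 → same block
Bisimilar ⇒ trace-equivalent.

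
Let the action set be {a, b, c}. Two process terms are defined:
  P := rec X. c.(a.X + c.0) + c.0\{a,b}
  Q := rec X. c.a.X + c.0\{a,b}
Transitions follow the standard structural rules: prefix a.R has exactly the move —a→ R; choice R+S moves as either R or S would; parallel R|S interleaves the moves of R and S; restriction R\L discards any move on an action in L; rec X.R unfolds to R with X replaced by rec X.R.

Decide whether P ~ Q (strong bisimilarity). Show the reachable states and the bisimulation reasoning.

P ≁ Q

LTS(P): 4 reachable states
  m0 = rec X. c.(a.X + c.0) + c.0\{a,b} :: =c=> m1, =c=> m2
  m1 = 0\{a,b} :: (no moves)
  m2 = a.(rec X. c.(a.X + c.0) + c.0\{a,b}) + c.0 :: =a=> m0, =c=> m3
  m3 = 0 :: (no moves)
LTS(Q): 3 reachable states
  n0 = rec X. c.a.X + c.0\{a,b} :: =c=> n1, =c=> n2
  n1 = 0\{a,b} :: (no moves)
  n2 = a.(rec X. c.a.X + c.0\{a,b}) :: =a=> n0
Bisimilarity quotient blocks:
  B0 = {m0}
  B1 = {m1, m3, n1}
  B2 = {m2}
  B3 = {n0}
  B4 = {n2}
m0 ∈ B0, n0 ∈ B3 → different blocks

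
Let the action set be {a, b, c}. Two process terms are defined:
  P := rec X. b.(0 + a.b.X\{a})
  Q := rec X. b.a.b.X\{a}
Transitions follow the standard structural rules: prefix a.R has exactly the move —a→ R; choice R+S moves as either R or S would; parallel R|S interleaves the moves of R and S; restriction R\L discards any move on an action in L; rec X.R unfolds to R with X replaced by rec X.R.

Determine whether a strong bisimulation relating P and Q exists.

P ~ Q

Reachable graph of P (5 states):
  u0 = rec X. b.(0 + a.b.X\{a}) | --b--▸ u1
  u1 = 0 + a.b.(rec X. b.(0 + a.b.X\{a}))\{a} | --a--▸ u2
  u2 = b.(rec X. b.(0 + a.b.X\{a}))\{a} | --b--▸ u3
  u3 = (rec X. b.(0 + a.b.X\{a}))\{a} | --b--▸ u4
  u4 = (0 + a.b.(rec X. b.(0 + a.b.X\{a}))\{a})\{a} | deadlocked
Reachable graph of Q (5 states):
  v0 = rec X. b.a.b.X\{a} | --b--▸ v1
  v1 = a.b.(rec X. b.a.b.X\{a})\{a} | --a--▸ v2
  v2 = b.(rec X. b.a.b.X\{a})\{a} | --b--▸ v3
  v3 = (rec X. b.a.b.X\{a})\{a} | --b--▸ v4
  v4 = (a.b.(rec X. b.a.b.X\{a})\{a})\{a} | deadlocked
Bisimilarity quotient blocks:
  B0 = {u0, v0}
  B1 = {u1, v1}
  B2 = {u2, v2}
  B3 = {u3, v3}
  B4 = {u4, v4}
u0 ∈ B0, v0 ∈ B0 → same block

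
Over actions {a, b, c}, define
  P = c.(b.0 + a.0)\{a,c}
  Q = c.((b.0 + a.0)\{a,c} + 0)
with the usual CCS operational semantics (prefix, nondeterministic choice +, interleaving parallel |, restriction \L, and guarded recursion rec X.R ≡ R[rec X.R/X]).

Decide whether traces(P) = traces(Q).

LTS(P): 3 reachable states
  s0 = c.(b.0 + a.0)\{a,c} :: -c-> s1
  s1 = (b.0 + a.0)\{a,c} :: -b-> s2
  s2 = 0\{a,c} :: ·
LTS(Q): 3 reachable states
  t0 = c.((b.0 + a.0)\{a,c} + 0) :: -c-> t1
  t1 = (b.0 + a.0)\{a,c} + 0 :: -b-> t2
  t2 = 0\{a,c} :: ·
Bisimilarity quotient blocks:
  B0 = {s0, t0}
  B1 = {s1, t1}
  B2 = {s2, t2}
s0 ∈ B0, t0 ∈ B0 → same block
Bisimilar ⇒ trace-equivalent.

YES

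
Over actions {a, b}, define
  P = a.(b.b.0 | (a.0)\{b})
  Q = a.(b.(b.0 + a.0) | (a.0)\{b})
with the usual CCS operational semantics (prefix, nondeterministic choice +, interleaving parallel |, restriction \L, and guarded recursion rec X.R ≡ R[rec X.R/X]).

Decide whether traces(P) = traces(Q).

P's transition system — 7 states:
  u0 = a.(b.b.0 | (a.0)\{b}) | =a=> u1
  u1 = b.b.0 | (a.0)\{b} | =a=> u2, =b=> u3
  u2 = b.b.0 | 0\{b} | =b=> u4
  u3 = b.0 | (a.0)\{b} | =a=> u4, =b=> u5
  u4 = b.0 | 0\{b} | =b=> u6
  u5 = 0 | (a.0)\{b} | =a=> u6
  u6 = 0 | 0\{b} | deadlocked
Q's transition system — 7 states:
  v0 = a.(b.(b.0 + a.0) | (a.0)\{b}) | =a=> v1
  v1 = b.(b.0 + a.0) | (a.0)\{b} | =a=> v2, =b=> v3
  v2 = b.(b.0 + a.0) | 0\{b} | =b=> v4
  v3 = (b.0 + a.0) | (a.0)\{b} | =a=> v4, =a=> v5, =b=> v5
  v4 = (b.0 + a.0) | 0\{b} | =a=> v6, =b=> v6
  v5 = 0 | (a.0)\{b} | =a=> v6
  v6 = 0 | 0\{b} | deadlocked
Run σ = ⟨aaba⟩ on Q: start {v0}
  [1] a ⇒ {v1}
  [2] a ⇒ {v2}
  [3] b ⇒ {v4}
  [4] a ⇒ {v6}
  — Q admits the full trace.
Run σ = ⟨aaba⟩ on P: start {u0}
  [1] a ⇒ {u1}
  [2] a ⇒ {u2}
  [3] b ⇒ {u4}
  [4] a ⇒ no successor for P

traces(P) ≠ traces(Q) — witness ⟨aaba⟩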